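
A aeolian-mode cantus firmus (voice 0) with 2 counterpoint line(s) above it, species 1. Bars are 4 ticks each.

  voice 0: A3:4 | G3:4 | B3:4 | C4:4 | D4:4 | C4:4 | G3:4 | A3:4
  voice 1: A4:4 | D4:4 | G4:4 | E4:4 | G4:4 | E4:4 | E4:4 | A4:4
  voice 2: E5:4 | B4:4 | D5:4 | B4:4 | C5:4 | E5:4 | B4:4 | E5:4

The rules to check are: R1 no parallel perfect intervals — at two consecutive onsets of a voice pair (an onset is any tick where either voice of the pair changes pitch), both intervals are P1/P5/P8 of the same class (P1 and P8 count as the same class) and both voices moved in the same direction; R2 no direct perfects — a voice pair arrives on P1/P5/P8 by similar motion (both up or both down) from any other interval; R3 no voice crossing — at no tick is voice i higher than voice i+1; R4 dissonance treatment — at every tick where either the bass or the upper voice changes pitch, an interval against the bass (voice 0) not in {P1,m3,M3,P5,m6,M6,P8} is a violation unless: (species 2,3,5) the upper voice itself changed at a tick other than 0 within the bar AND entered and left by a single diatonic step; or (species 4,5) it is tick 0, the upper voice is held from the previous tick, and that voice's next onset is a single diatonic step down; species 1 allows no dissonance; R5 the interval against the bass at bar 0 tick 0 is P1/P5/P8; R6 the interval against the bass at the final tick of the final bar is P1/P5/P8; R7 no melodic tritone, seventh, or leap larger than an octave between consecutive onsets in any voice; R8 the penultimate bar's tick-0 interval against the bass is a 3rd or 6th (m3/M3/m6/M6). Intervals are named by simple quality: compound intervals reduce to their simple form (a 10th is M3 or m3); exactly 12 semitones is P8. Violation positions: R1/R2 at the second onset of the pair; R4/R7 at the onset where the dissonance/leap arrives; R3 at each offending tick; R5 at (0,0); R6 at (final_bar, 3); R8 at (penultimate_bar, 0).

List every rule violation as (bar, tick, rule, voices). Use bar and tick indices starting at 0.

bar 0: v0=A3 v1=A4 v2=E5 downbeat P5
bar 1: v0=G3 v1=D4 v2=B4 downbeat M3
bar 2: v0=B3 v1=G4 v2=D5 downbeat m3
bar 3: v0=C4 v1=E4 v2=B4 downbeat M7
bar 4: v0=D4 v1=G4 v2=C5 downbeat m7
bar 5: v0=C4 v1=E4 v2=E5 downbeat M3
bar 6: v0=G3 v1=E4 v2=B4 downbeat M3
bar 7: v0=A3 v1=A4 v2=E5 downbeat P5
  -> R2 @ bar 1 tick 0 v(0, 1): A3/A4 P8 -> G3/D4 P5 similar
  -> R2 @ bar 2 tick 0 v(1, 2): D4/B4 M6 -> G4/D5 P5 similar
  -> R1 @ bar 3 tick 0 v(1, 2): G4/D5 P5 -> E4/B4 P5 similar
  -> R4 @ bar 3 tick 0 v(0, 2): C4/B4 M7 untreated
  -> R4 @ bar 4 tick 0 v(0, 1): D4/G4 P4 untreated
  -> R4 @ bar 4 tick 0 v(0, 2): D4/C5 m7 untreated
  -> R1 @ bar 7 tick 0 v(1, 2): E4/B4 P5 -> A4/E5 P5 similar
  -> R2 @ bar 7 tick 0 v(0, 1): G3/E4 M6 -> A3/A4 P8 similar
  -> R2 @ bar 7 tick 0 v(0, 2): G3/B4 M3 -> A3/E5 P5 similar

(1, 0, R2, (0, 1))
(2, 0, R2, (1, 2))
(3, 0, R1, (1, 2))
(3, 0, R4, (0, 2))
(4, 0, R4, (0, 1))
(4, 0, R4, (0, 2))
(7, 0, R1, (1, 2))
(7, 0, R2, (0, 1))
(7, 0, R2, (0, 2))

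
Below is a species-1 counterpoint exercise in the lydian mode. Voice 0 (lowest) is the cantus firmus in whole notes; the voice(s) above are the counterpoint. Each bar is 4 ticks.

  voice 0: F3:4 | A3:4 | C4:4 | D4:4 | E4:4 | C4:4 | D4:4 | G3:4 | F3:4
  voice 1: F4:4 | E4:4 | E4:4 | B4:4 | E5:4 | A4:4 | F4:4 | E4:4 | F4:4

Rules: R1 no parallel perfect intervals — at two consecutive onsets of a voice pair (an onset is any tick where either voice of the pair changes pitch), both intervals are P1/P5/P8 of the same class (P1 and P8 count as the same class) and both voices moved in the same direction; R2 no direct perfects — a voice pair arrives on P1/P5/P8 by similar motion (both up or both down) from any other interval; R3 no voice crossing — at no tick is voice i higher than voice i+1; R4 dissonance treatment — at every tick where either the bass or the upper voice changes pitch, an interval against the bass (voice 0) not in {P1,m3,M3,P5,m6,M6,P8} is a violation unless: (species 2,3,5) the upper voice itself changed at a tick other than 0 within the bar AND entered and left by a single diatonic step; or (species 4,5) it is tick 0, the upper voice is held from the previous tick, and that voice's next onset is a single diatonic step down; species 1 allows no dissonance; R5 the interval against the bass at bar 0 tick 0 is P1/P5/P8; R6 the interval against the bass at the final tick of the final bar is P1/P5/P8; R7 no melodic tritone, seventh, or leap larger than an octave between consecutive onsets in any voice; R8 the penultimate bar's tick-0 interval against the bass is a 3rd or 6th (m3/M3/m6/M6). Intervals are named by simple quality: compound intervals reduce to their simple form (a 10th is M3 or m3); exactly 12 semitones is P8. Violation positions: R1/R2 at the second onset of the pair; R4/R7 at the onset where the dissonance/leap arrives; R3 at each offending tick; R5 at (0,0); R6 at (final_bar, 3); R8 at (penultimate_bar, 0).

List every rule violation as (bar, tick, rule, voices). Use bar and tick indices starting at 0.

(4, 0, R2, (0, 1))

bar 0: v0=F3 v1=F4 downbeat P8
bar 1: v0=A3 v1=E4 downbeat P5
bar 2: v0=C4 v1=E4 downbeat M3
bar 3: v0=D4 v1=B4 downbeat M6
bar 4: v0=E4 v1=E5 downbeat P8
bar 5: v0=C4 v1=A4 downbeat M6
bar 6: v0=D4 v1=F4 downbeat m3
bar 7: v0=G3 v1=E4 downbeat M6
bar 8: v0=F3 v1=F4 downbeat P8
  -> R2 @ bar 4 tick 0 v(0, 1): D4/B4 M6 -> E4/E5 P8 similar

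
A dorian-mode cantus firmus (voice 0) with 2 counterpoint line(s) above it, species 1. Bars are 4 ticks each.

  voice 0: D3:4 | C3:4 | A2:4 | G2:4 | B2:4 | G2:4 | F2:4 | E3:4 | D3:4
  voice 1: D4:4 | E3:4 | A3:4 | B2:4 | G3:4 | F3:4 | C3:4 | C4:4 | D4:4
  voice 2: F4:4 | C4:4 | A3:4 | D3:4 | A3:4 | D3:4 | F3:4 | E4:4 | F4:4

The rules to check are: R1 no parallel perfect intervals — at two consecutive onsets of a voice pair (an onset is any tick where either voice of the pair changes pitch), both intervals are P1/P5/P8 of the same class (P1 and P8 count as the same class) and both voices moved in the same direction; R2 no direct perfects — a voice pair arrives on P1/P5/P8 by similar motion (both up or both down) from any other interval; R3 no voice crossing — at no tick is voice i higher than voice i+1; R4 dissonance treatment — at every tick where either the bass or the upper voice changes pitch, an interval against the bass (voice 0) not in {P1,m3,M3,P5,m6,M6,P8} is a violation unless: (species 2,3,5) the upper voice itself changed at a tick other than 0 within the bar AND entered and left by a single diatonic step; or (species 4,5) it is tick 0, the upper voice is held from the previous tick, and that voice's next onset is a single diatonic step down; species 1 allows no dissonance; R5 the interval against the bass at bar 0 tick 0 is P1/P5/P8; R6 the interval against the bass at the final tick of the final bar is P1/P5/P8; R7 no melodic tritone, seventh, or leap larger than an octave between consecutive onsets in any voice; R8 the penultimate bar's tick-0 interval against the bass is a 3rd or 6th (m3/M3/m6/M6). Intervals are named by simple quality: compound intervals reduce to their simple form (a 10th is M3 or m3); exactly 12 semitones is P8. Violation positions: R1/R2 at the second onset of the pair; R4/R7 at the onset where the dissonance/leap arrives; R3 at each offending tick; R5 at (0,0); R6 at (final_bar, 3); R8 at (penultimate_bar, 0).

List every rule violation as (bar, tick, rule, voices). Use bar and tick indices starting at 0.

bar 0: v0=D3 v1=D4 v2=F4 downbeat m3
bar 1: v0=C3 v1=E3 v2=C4 downbeat P8
bar 2: v0=A2 v1=A3 v2=A3 downbeat P8
bar 3: v0=G2 v1=B2 v2=D3 downbeat P5
bar 4: v0=B2 v1=G3 v2=A3 downbeat m7
bar 5: v0=G2 v1=F3 v2=D3 downbeat P5
bar 6: v0=F2 v1=C3 v2=F3 downbeat P8
bar 7: v0=E3 v1=C4 v2=E4 downbeat P8
bar 8: v0=D3 v1=D4 v2=F4 downbeat m3
  -> R5 @ bar 0 tick 0 v(0, 2): opens on m3
  -> R2 @ bar 1 tick 0 v(0, 2): D3/F4 m3 -> C3/C4 P8 similar
  -> R7 @ bar 1 tick 0 v(1,): D4->E3 leap 10st
  -> R1 @ bar 2 tick 0 v(0, 2): C3/C4 P8 -> A2/A3 P8 similar
  -> R2 @ bar 3 tick 0 v(0, 2): A2/A3 P8 -> G2/D3 P5 similar
  -> R7 @ bar 3 tick 0 v(1,): A3->B2 leap 10st
  -> R4 @ bar 4 tick 0 v(0, 2): B2/A3 m7 untreated
  -> R2 @ bar 5 tick 0 v(0, 2): B2/A3 m7 -> G2/D3 P5 similar
  -> R3 @ bar 5 tick 0 v(1, 2): F3 above D3
  -> R4 @ bar 5 tick 0 v(0, 1): G2/F3 m7 untreated
  -> R3 @ bar 5 tick 1 v(1, 2): F3 above D3
  -> R3 @ bar 5 tick 2 v(1, 2): F3 above D3
  -> R3 @ bar 5 tick 3 v(1, 2): F3 above D3
  -> R2 @ bar 6 tick 0 v(0, 1): G2/F3 m7 -> F2/C3 P5 similar
  -> R1 @ bar 7 tick 0 v(0, 2): F2/F3 P8 -> E3/E4 P8 similar
  -> R7 @ bar 7 tick 0 v(0,): F2->E3 leap 11st
  -> R7 @ bar 7 tick 0 v(2,): F3->E4 leap 11st
  -> R8 @ bar 7 tick 0 v(0, 2): penult P8 not 3rd/6th
  -> R6 @ bar 8 tick 3 v(0, 2): closes on m3

(0, 0, R5, (0, 2))
(1, 0, R2, (0, 2))
(1, 0, R7, (1,))
(2, 0, R1, (0, 2))
(3, 0, R2, (0, 2))
(3, 0, R7, (1,))
(4, 0, R4, (0, 2))
(5, 0, R2, (0, 2))
(5, 0, R3, (1, 2))
(5, 0, R4, (0, 1))
(5, 1, R3, (1, 2))
(5, 2, R3, (1, 2))
(5, 3, R3, (1, 2))
(6, 0, R2, (0, 1))
(7, 0, R1, (0, 2))
(7, 0, R7, (0,))
(7, 0, R7, (2,))
(7, 0, R8, (0, 2))
(8, 3, R6, (0, 2))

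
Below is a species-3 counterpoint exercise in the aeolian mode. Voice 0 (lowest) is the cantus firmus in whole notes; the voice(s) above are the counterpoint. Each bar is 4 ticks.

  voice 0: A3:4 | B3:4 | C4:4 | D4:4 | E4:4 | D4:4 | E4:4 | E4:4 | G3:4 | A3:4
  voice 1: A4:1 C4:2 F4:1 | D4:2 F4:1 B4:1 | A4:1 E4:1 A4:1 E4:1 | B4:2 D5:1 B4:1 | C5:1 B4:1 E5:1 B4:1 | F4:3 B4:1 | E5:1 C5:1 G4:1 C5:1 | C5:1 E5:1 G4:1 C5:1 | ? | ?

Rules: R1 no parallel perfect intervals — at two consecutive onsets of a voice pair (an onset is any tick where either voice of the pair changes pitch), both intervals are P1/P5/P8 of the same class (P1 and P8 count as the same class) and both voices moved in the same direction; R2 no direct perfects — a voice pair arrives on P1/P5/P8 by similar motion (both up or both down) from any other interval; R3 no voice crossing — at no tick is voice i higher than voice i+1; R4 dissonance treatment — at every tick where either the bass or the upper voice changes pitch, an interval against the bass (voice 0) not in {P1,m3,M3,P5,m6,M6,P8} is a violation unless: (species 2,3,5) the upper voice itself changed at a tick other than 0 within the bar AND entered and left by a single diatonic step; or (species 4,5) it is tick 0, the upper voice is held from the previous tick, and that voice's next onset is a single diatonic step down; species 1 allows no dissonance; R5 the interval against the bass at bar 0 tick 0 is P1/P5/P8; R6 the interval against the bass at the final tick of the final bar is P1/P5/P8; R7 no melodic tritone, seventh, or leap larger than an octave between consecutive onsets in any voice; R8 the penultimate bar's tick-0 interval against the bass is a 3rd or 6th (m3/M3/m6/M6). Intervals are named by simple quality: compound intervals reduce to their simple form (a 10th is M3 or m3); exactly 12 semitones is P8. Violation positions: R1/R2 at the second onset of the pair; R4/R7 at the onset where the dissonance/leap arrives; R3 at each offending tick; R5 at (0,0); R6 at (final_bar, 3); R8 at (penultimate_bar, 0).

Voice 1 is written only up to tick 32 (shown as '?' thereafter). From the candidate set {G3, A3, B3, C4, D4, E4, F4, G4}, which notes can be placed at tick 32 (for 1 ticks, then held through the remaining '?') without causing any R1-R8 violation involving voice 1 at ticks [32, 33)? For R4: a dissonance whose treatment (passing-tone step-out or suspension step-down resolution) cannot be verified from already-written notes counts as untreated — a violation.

G3: violates R2,R7,R8
A3: violates R4,R7,R8
B3: violates R7
C4: violates R4,R8
D4: violates R2,R7,R8
E4: legal
F4: violates R4,R8
G4: violates R2,R8

{E4}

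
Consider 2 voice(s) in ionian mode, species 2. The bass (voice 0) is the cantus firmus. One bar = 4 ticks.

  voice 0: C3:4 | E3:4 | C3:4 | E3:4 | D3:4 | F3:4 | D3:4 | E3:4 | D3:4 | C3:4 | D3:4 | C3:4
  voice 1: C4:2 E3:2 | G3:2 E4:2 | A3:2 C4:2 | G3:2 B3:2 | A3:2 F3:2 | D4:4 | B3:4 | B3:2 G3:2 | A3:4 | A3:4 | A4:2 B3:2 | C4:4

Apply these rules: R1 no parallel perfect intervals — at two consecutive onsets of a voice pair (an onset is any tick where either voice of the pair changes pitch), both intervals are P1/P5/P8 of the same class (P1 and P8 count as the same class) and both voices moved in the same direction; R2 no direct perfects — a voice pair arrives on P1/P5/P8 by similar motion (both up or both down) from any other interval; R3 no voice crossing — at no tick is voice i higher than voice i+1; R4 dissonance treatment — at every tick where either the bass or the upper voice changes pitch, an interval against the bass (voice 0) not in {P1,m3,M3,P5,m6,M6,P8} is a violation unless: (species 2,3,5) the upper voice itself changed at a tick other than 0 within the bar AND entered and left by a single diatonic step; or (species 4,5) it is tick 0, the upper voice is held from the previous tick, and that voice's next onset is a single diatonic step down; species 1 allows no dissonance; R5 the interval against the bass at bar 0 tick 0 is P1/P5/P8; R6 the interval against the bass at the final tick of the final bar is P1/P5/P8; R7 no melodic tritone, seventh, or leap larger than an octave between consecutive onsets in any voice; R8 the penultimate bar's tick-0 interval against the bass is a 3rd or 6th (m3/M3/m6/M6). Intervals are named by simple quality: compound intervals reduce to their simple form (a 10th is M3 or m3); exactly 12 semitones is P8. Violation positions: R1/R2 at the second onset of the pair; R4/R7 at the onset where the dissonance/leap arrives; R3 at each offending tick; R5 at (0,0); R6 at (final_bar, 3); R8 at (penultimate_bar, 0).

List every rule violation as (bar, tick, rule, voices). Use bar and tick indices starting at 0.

(4, 0, R1, (0, 1))
(10, 0, R2, (0, 1))
(10, 0, R8, (0, 1))
(10, 2, R7, (1,))

bar 0: v0=C3 v1=C4 downbeat P8
bar 1: v0=E3 v1=G3 downbeat m3
bar 2: v0=C3 v1=A3 downbeat M6
bar 3: v0=E3 v1=G3 downbeat m3
bar 4: v0=D3 v1=A3 downbeat P5
bar 5: v0=F3 v1=D4 downbeat M6
bar 6: v0=D3 v1=B3 downbeat M6
bar 7: v0=E3 v1=B3 downbeat P5
bar 8: v0=D3 v1=A3 downbeat P5
bar 9: v0=C3 v1=A3 downbeat M6
bar 10: v0=D3 v1=A4 downbeat P5
bar 11: v0=C3 v1=C4 downbeat P8
  -> R1 @ bar 4 tick 0 v(0, 1): E3/B3 P5 -> D3/A3 P5 similar
  -> R2 @ bar 10 tick 0 v(0, 1): C3/A3 M6 -> D3/A4 P5 similar
  -> R8 @ bar 10 tick 0 v(0, 1): penult P5 not 3rd/6th
  -> R7 @ bar 10 tick 2 v(1,): A4->B3 leap 10st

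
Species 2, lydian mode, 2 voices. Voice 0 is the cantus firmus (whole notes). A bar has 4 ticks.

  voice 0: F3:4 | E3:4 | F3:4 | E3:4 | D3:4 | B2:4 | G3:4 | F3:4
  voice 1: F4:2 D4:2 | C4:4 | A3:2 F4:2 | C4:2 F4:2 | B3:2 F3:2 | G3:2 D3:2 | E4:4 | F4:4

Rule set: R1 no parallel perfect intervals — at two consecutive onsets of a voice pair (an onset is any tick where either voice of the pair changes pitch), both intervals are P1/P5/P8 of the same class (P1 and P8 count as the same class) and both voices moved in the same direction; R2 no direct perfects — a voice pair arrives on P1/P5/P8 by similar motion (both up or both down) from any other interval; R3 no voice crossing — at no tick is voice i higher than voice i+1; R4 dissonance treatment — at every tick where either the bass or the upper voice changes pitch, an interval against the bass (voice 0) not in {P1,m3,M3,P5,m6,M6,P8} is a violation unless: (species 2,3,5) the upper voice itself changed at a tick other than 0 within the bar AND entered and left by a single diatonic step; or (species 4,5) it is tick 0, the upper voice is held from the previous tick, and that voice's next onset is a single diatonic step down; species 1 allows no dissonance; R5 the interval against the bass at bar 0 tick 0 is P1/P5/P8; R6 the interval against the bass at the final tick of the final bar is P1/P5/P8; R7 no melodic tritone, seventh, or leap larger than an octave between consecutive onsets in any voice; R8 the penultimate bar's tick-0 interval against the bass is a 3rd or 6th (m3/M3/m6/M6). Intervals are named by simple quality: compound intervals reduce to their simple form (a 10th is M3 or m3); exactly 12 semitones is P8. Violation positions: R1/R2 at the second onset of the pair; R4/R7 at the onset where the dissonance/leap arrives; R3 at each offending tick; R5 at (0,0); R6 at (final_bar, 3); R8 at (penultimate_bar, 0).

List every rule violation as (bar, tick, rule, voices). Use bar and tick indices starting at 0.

(3, 2, R4, (0, 1))
(4, 0, R7, (1,))
(4, 2, R7, (1,))
(6, 0, R7, (1,))

bar 0: v0=F3 v1=F4 downbeat P8
bar 1: v0=E3 v1=C4 downbeat m6
bar 2: v0=F3 v1=A3 downbeat M3
bar 3: v0=E3 v1=C4 downbeat m6
bar 4: v0=D3 v1=B3 downbeat M6
bar 5: v0=B2 v1=G3 downbeat m6
bar 6: v0=G3 v1=E4 downbeat M6
bar 7: v0=F3 v1=F4 downbeat P8
  -> R4 @ bar 3 tick 2 v(0, 1): E3/F4 m2 untreated
  -> R7 @ bar 4 tick 0 v(1,): F4->B3 leap 6st
  -> R7 @ bar 4 tick 2 v(1,): B3->F3 leap 6st
  -> R7 @ bar 6 tick 0 v(1,): D3->E4 leap 14st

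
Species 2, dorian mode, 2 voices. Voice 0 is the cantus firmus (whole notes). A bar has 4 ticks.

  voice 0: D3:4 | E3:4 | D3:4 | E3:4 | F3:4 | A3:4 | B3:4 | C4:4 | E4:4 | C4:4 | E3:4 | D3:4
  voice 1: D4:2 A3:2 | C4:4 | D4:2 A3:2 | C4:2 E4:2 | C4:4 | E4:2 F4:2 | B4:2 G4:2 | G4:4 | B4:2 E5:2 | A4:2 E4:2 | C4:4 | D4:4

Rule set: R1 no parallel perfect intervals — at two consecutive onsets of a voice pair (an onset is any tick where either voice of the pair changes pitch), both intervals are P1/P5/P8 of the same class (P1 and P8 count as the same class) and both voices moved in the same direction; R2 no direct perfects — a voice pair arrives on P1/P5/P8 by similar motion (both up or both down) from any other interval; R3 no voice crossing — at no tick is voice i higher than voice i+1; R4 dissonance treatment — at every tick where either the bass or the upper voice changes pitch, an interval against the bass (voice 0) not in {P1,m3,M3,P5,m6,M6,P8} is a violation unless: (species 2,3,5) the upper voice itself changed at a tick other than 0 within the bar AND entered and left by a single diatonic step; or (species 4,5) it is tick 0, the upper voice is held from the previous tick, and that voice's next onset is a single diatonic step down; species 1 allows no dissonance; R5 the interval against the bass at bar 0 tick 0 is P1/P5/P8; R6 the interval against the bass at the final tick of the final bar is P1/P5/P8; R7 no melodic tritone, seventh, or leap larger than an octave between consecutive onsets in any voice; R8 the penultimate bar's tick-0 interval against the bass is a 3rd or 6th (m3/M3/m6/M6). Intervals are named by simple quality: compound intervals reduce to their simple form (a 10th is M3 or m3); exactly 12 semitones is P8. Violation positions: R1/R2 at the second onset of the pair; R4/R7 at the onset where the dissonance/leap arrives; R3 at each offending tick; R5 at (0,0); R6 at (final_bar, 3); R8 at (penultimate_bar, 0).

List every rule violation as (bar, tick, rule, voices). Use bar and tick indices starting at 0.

bar 0: v0=D3 v1=D4 downbeat P8
bar 1: v0=E3 v1=C4 downbeat m6
bar 2: v0=D3 v1=D4 downbeat P8
bar 3: v0=E3 v1=C4 downbeat m6
bar 4: v0=F3 v1=C4 downbeat P5
bar 5: v0=A3 v1=E4 downbeat P5
bar 6: v0=B3 v1=B4 downbeat P8
bar 7: v0=C4 v1=G4 downbeat P5
bar 8: v0=E4 v1=B4 downbeat P5
bar 9: v0=C4 v1=A4 downbeat M6
bar 10: v0=E3 v1=C4 downbeat m6
bar 11: v0=D3 v1=D4 downbeat P8
  -> R1 @ bar 5 tick 0 v(0, 1): F3/C4 P5 -> A3/E4 P5 similar
  -> R2 @ bar 6 tick 0 v(0, 1): A3/F4 m6 -> B3/B4 P8 similar
  -> R7 @ bar 6 tick 0 v(1,): F4->B4 leap 6st
  -> R1 @ bar 8 tick 0 v(0, 1): C4/G4 P5 -> E4/B4 P5 similar

(5, 0, R1, (0, 1))
(6, 0, R2, (0, 1))
(6, 0, R7, (1,))
(8, 0, R1, (0, 1))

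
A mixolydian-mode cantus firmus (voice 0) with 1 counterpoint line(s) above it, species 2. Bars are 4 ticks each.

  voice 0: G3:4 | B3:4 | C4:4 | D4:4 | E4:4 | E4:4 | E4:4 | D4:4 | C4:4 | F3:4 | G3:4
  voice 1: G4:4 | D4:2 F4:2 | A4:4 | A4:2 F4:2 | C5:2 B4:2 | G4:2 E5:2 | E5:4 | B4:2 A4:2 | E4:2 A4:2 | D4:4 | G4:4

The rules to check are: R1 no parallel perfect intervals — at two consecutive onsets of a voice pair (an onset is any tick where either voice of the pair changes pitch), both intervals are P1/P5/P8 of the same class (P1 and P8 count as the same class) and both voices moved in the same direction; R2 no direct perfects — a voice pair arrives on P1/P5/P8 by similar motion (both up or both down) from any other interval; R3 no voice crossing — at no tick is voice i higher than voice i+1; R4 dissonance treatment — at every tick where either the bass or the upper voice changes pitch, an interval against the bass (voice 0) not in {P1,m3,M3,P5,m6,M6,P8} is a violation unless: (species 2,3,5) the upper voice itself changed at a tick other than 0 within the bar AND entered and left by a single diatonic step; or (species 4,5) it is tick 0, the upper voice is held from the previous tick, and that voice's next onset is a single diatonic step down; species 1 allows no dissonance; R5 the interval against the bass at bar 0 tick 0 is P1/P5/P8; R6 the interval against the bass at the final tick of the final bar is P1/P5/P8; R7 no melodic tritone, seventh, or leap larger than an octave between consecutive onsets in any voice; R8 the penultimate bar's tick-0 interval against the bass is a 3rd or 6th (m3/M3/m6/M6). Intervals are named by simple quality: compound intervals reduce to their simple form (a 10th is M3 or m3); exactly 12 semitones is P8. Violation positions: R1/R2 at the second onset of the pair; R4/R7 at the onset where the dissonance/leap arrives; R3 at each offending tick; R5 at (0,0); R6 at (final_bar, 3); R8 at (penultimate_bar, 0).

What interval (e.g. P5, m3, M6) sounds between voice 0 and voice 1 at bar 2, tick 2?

M6

voice 0=C4 voice 1=A4 -> M6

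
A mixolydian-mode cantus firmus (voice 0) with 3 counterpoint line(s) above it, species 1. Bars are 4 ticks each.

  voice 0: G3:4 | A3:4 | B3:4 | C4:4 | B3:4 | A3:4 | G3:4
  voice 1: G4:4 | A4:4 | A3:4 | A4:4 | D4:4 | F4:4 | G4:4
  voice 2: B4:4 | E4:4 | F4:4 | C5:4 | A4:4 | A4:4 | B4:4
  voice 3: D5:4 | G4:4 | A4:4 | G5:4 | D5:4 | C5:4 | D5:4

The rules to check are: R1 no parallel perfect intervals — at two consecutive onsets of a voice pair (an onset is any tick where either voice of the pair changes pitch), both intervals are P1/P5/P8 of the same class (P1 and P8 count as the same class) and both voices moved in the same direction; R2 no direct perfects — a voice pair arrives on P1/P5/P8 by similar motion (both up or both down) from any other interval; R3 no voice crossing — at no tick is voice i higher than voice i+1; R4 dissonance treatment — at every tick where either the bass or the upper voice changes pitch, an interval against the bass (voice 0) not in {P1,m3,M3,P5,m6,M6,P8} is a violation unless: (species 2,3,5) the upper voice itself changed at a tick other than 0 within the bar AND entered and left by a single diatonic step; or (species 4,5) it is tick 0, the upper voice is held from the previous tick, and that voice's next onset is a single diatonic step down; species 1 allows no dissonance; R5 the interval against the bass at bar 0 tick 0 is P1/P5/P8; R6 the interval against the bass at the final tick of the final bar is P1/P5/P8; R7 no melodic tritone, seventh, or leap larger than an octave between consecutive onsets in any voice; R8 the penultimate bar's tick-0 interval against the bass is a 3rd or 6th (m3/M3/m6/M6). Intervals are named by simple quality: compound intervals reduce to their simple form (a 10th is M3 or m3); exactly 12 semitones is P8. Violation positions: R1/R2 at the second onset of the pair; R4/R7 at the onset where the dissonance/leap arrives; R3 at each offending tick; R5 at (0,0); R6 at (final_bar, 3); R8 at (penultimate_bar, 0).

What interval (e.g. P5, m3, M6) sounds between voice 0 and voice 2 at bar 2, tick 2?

voice 0=B3 voice 2=F4 -> TT

TT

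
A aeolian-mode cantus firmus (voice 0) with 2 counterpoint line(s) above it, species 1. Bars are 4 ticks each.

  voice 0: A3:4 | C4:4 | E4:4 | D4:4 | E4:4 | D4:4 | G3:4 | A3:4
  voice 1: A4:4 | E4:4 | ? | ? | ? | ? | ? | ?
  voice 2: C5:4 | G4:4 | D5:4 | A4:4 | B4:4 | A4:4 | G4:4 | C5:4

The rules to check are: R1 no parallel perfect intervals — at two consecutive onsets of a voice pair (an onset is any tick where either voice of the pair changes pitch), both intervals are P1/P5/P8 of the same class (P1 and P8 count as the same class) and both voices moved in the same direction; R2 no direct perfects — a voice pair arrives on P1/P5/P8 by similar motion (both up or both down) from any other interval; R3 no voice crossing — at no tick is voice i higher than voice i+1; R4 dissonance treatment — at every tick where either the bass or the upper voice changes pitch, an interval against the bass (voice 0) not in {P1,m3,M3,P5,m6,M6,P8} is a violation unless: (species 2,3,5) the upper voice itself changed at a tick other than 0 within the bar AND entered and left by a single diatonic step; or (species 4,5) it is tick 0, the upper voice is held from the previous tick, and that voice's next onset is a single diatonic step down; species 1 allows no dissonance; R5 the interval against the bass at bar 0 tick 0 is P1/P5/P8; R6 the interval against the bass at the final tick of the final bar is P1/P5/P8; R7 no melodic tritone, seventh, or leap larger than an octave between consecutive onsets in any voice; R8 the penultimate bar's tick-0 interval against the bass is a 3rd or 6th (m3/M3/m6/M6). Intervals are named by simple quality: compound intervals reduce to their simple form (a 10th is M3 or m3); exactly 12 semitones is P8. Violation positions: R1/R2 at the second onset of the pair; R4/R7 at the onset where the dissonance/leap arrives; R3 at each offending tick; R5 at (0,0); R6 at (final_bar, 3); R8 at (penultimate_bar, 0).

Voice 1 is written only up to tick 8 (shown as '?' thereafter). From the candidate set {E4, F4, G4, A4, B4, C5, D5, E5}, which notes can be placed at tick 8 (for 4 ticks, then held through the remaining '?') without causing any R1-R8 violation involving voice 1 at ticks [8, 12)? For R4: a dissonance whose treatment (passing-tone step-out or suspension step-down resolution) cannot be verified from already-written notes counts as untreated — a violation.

E4: legal
F4: violates R4
G4: violates R2
A4: violates R4
B4: violates R2
C5: legal
D5: violates R2,R4,R7
E5: violates R2,R3

{C5, E4}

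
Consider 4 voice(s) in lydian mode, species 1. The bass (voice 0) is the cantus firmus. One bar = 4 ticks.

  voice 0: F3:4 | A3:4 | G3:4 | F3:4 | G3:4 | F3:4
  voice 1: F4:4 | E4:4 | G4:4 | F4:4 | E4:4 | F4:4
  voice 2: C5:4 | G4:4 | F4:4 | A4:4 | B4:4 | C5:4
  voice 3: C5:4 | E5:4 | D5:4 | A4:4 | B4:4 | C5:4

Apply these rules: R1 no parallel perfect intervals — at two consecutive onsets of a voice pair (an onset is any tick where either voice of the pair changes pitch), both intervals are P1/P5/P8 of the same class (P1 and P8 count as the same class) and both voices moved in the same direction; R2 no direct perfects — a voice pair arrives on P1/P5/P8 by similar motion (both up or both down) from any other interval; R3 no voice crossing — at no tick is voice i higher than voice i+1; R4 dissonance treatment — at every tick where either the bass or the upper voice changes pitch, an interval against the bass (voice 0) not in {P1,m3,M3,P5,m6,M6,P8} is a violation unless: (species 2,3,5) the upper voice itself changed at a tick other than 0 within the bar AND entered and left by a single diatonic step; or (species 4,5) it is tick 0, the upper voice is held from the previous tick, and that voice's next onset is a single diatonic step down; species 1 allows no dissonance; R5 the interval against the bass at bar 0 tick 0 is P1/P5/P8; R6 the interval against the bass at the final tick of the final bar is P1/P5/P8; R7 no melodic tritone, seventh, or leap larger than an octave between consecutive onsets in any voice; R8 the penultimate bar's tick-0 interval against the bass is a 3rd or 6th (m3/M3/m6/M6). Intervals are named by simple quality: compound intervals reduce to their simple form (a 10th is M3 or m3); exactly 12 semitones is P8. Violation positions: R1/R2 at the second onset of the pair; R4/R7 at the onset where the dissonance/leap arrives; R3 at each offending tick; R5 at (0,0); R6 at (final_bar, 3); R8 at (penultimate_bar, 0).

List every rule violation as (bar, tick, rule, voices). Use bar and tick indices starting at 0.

bar 0: v0=F3 v1=F4 v2=C5 v3=C5 downbeat P5
bar 1: v0=A3 v1=E4 v2=G4 v3=E5 downbeat P5
bar 2: v0=G3 v1=G4 v2=F4 v3=D5 downbeat P5
bar 3: v0=F3 v1=F4 v2=A4 v3=A4 downbeat M3
bar 4: v0=G3 v1=E4 v2=B4 v3=B4 downbeat M3
bar 5: v0=F3 v1=F4 v2=C5 v3=C5 downbeat P5
  -> R1 @ bar 1 tick 0 v(0, 3): F3/C5 P5 -> A3/E5 P5 similar
  -> R4 @ bar 1 tick 0 v(0, 2): A3/G4 m7 untreated
  -> R1 @ bar 2 tick 0 v(0, 3): A3/E5 P5 -> G3/D5 P5 similar
  -> R3 @ bar 2 tick 0 v(1, 2): G4 above F4
  -> R4 @ bar 2 tick 0 v(0, 2): G3/F4 m7 untreated
  -> R3 @ bar 2 tick 1 v(1, 2): G4 above F4
  -> R3 @ bar 2 tick 2 v(1, 2): G4 above F4
  -> R3 @ bar 2 tick 3 v(1, 2): G4 above F4
  -> R1 @ bar 3 tick 0 v(0, 1): G3/G4 P8 -> F3/F4 P8 similar
  -> R1 @ bar 4 tick 0 v(2, 3): A4/A4 P1 -> B4/B4 P1 similar
  -> R1 @ bar 5 tick 0 v(1, 2): E4/B4 P5 -> F4/C5 P5 similar
  -> R1 @ bar 5 tick 0 v(1, 3): E4/B4 P5 -> F4/C5 P5 similar
  -> R1 @ bar 5 tick 0 v(2, 3): B4/B4 P1 -> C5/C5 P1 similar

(1, 0, R1, (0, 3))
(1, 0, R4, (0, 2))
(2, 0, R1, (0, 3))
(2, 0, R3, (1, 2))
(2, 0, R4, (0, 2))
(2, 1, R3, (1, 2))
(2, 2, R3, (1, 2))
(2, 3, R3, (1, 2))
(3, 0, R1, (0, 1))
(4, 0, R1, (2, 3))
(5, 0, R1, (1, 2))
(5, 0, R1, (1, 3))
(5, 0, R1, (2, 3))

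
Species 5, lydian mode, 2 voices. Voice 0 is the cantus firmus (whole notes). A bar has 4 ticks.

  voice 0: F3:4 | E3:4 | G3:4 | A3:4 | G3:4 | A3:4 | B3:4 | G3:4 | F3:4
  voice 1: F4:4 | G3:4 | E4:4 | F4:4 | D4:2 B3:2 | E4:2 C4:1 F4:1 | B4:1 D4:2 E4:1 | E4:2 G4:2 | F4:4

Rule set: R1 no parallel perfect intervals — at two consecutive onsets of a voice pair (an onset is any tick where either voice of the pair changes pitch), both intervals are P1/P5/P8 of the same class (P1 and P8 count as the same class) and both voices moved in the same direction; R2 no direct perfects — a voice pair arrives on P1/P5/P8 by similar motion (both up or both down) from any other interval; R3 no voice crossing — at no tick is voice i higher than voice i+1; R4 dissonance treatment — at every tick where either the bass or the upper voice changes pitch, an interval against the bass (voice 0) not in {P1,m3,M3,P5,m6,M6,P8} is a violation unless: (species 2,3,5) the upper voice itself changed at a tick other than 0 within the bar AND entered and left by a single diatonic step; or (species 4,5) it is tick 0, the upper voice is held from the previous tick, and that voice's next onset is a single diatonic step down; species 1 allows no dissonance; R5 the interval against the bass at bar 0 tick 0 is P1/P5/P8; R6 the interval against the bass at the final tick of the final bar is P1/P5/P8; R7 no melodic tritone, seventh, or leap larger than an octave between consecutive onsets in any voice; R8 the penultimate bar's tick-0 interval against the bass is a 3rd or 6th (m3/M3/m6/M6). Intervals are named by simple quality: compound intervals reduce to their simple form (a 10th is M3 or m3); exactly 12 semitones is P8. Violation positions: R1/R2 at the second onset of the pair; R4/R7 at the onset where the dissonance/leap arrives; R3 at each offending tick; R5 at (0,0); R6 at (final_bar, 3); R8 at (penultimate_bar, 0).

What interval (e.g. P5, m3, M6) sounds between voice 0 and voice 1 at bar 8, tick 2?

P8

voice 0=F3 voice 1=F4 -> P8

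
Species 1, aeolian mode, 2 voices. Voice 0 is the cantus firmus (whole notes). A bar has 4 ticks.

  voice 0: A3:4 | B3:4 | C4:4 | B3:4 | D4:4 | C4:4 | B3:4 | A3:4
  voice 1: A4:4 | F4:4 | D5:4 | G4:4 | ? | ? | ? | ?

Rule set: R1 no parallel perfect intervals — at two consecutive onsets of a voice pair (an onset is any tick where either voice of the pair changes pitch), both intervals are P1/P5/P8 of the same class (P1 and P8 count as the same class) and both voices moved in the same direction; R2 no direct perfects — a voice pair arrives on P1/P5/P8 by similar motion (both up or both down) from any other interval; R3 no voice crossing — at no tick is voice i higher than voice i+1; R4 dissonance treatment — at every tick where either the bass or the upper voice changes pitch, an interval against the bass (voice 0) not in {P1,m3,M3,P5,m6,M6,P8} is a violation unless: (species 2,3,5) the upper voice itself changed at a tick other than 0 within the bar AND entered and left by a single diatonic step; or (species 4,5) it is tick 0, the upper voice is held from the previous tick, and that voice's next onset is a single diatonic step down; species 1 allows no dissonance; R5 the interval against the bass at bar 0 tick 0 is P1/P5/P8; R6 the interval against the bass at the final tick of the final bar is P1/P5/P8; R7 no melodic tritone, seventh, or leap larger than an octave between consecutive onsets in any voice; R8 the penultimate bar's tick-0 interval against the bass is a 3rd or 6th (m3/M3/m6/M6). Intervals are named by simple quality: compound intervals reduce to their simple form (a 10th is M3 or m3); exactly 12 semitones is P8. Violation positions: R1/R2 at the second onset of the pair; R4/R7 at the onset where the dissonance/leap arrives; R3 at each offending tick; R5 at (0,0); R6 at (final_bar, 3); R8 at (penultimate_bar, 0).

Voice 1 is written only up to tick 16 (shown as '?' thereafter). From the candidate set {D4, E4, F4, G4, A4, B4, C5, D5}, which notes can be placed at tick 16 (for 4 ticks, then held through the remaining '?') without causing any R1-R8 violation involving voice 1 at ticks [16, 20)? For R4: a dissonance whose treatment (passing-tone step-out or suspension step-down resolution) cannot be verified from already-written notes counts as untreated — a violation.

D4: legal
E4: violates R4
F4: legal
G4: violates R4
A4: violates R2
B4: legal
C5: violates R4
D5: violates R2

{B4, D4, F4}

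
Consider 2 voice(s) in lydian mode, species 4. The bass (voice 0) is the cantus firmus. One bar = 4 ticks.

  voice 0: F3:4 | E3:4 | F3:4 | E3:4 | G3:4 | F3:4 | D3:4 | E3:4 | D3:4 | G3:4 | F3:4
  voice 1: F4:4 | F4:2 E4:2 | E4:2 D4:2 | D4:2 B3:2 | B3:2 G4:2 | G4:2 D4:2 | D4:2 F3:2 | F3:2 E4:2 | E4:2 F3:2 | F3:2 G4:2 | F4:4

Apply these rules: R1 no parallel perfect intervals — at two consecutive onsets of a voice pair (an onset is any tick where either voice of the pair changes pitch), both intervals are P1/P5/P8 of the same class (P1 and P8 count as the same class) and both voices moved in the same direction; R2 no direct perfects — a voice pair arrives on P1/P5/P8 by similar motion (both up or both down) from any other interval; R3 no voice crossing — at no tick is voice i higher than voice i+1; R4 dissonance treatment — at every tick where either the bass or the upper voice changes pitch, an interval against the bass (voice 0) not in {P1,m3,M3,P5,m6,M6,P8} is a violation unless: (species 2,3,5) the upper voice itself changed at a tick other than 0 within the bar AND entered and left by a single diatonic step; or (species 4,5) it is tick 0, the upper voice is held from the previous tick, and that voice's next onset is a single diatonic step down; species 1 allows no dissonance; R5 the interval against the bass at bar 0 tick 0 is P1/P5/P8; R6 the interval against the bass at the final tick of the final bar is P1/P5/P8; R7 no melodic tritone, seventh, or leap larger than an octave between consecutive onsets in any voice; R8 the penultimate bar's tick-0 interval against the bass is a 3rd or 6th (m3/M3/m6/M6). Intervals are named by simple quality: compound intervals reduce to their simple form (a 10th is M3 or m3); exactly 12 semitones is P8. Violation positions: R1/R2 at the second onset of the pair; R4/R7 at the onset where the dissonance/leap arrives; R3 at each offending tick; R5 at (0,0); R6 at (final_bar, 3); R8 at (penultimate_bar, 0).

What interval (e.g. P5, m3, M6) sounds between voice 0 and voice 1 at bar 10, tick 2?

P8

voice 0=F3 voice 1=F4 -> P8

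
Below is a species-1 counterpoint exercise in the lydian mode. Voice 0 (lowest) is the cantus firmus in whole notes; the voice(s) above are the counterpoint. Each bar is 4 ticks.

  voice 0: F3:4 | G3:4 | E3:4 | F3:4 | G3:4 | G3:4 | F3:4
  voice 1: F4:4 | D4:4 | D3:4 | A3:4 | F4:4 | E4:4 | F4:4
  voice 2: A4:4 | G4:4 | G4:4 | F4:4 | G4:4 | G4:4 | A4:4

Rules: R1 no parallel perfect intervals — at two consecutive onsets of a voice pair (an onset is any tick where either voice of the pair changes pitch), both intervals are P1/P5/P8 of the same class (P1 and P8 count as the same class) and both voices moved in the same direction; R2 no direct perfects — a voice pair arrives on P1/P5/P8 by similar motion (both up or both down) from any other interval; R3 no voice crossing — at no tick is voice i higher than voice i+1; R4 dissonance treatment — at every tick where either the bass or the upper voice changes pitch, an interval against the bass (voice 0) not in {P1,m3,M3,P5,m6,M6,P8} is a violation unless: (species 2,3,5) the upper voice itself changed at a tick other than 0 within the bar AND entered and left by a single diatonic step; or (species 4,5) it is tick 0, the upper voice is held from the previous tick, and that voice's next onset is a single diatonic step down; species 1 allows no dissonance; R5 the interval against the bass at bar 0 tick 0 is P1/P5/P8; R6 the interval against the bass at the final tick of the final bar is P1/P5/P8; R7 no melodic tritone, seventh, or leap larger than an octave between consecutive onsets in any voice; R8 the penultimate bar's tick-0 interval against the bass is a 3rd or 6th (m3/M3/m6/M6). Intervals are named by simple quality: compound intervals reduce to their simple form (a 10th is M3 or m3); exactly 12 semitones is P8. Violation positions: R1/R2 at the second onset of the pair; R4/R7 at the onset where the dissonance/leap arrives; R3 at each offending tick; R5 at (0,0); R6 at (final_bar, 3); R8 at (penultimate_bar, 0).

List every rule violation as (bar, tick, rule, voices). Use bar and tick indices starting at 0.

bar 0: v0=F3 v1=F4 v2=A4 downbeat M3
bar 1: v0=G3 v1=D4 v2=G4 downbeat P8
bar 2: v0=E3 v1=D3 v2=G4 downbeat m3
bar 3: v0=F3 v1=A3 v2=F4 downbeat P8
bar 4: v0=G3 v1=F4 v2=G4 downbeat P8
bar 5: v0=G3 v1=E4 v2=G4 downbeat P8
bar 6: v0=F3 v1=F4 v2=A4 downbeat M3
  -> R5 @ bar 0 tick 0 v(0, 2): opens on M3
  -> R3 @ bar 2 tick 0 v(0, 1): E3 above D3
  -> R4 @ bar 2 tick 0 v(0, 1): E3/D3 M2 untreated
  -> R3 @ bar 2 tick 1 v(0, 1): E3 above D3
  -> R3 @ bar 2 tick 2 v(0, 1): E3 above D3
  -> R3 @ bar 2 tick 3 v(0, 1): E3 above D3
  -> R1 @ bar 4 tick 0 v(0, 2): F3/F4 P8 -> G3/G4 P8 similar
  -> R4 @ bar 4 tick 0 v(0, 1): G3/F4 m7 untreated
  -> R8 @ bar 5 tick 0 v(0, 2): penult P8 not 3rd/6th
  -> R6 @ bar 6 tick 3 v(0, 2): closes on M3

(0, 0, R5, (0, 2))
(2, 0, R3, (0, 1))
(2, 0, R4, (0, 1))
(2, 1, R3, (0, 1))
(2, 2, R3, (0, 1))
(2, 3, R3, (0, 1))
(4, 0, R1, (0, 2))
(4, 0, R4, (0, 1))
(5, 0, R8, (0, 2))
(6, 3, R6, (0, 2))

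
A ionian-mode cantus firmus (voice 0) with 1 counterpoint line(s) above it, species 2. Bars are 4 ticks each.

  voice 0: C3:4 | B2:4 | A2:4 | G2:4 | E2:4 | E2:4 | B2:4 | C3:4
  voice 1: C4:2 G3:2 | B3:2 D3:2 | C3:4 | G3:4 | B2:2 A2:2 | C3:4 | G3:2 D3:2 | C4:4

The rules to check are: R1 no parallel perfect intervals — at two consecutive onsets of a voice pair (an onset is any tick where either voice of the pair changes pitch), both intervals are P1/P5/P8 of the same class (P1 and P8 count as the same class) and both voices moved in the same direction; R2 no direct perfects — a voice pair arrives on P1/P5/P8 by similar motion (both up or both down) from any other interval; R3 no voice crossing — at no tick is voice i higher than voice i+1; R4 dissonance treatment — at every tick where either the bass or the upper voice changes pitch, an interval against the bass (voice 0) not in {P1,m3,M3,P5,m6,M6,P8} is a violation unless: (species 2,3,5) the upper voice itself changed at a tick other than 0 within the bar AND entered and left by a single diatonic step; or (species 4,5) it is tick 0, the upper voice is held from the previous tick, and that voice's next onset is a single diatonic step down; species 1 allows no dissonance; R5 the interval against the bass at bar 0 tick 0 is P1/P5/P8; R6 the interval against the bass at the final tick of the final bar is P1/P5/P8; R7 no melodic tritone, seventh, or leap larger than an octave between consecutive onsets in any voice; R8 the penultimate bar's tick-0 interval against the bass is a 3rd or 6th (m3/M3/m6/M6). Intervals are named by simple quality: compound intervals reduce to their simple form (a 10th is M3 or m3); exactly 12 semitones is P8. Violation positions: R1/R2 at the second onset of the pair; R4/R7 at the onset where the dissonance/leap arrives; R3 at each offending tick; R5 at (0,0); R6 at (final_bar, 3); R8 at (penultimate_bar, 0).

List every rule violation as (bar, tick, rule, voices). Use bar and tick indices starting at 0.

(4, 0, R2, (0, 1))
(4, 2, R4, (0, 1))
(7, 0, R2, (0, 1))
(7, 0, R7, (1,))

bar 0: v0=C3 v1=C4 downbeat P8
bar 1: v0=B2 v1=B3 downbeat P8
bar 2: v0=A2 v1=C3 downbeat m3
bar 3: v0=G2 v1=G3 downbeat P8
bar 4: v0=E2 v1=B2 downbeat P5
bar 5: v0=E2 v1=C3 downbeat m6
bar 6: v0=B2 v1=G3 downbeat m6
bar 7: v0=C3 v1=C4 downbeat P8
  -> R2 @ bar 4 tick 0 v(0, 1): G2/G3 P8 -> E2/B2 P5 similar
  -> R4 @ bar 4 tick 2 v(0, 1): E2/A2 P4 untreated
  -> R2 @ bar 7 tick 0 v(0, 1): B2/D3 m3 -> C3/C4 P8 similar
  -> R7 @ bar 7 tick 0 v(1,): D3->C4 leap 10st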